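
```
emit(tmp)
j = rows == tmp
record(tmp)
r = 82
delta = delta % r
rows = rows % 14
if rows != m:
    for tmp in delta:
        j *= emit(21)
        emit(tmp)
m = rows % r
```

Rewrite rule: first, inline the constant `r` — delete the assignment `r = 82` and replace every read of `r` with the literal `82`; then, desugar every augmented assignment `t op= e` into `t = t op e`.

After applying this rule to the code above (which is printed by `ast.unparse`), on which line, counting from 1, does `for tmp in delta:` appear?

7

Transformed code:
emit(tmp)
j = rows == tmp
record(tmp)
delta = delta % 82
rows = rows % 14
if rows != m:
    for tmp in delta:
        j = j * emit(21)
        emit(tmp)
m = rows % 82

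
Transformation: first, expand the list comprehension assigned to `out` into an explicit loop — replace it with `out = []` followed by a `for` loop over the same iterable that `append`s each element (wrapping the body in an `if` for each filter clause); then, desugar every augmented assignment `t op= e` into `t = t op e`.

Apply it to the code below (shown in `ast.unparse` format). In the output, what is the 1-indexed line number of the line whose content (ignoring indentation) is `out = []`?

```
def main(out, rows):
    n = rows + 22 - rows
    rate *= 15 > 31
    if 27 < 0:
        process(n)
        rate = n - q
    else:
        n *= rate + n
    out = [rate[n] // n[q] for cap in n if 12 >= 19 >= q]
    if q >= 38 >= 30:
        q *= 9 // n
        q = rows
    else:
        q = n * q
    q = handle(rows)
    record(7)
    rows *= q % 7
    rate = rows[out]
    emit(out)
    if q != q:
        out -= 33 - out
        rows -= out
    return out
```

Transformed code:
def main(out, rows):
    n = rows + 22 - rows
    rate = rate * (15 > 31)
    if 27 < 0:
        process(n)
        rate = n - q
    else:
        n = n * (rate + n)
    out = []
    for cap in n:
        if 12 >= 19 >= q:
            out.append(rate[n] // n[q])
    if q >= 38 >= 30:
        q = q * (9 // n)
        q = rows
    else:
        q = n * q
    q = handle(rows)
    record(7)
    rows = rows * (q % 7)
    rate = rows[out]
    emit(out)
    if q != q:
        out = out - (33 - out)
        rows = rows - out
    return out

9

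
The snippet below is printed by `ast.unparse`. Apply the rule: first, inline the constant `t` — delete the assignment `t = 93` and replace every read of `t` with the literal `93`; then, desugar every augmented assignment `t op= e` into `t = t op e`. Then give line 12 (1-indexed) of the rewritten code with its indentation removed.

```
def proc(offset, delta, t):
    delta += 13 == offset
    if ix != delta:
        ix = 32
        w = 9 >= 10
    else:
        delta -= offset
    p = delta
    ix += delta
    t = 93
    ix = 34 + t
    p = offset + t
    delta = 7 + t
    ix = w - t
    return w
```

Transformed code:
def proc(offset, delta, t):
    delta = delta + (13 == offset)
    if ix != delta:
        ix = 32
        w = 9 >= 10
    else:
        delta = delta - offset
    p = delta
    ix = ix + delta
    ix = 34 + 93
    p = offset + 93
    delta = 7 + 93
    ix = w - 93
    return w

delta = 7 + 93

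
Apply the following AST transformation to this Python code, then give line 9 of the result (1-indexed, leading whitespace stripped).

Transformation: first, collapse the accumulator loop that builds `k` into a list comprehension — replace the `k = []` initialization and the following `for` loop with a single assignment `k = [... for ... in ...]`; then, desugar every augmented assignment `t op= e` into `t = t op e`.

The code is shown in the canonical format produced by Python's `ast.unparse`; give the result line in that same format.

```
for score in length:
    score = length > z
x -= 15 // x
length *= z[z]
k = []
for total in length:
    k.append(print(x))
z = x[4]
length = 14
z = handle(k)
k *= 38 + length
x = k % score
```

Transformed code:
for score in length:
    score = length > z
x = x - 15 // x
length = length * z[z]
k = [print(x) for total in length]
z = x[4]
length = 14
z = handle(k)
k = k * (38 + length)
x = k % score

k = k * (38 + length)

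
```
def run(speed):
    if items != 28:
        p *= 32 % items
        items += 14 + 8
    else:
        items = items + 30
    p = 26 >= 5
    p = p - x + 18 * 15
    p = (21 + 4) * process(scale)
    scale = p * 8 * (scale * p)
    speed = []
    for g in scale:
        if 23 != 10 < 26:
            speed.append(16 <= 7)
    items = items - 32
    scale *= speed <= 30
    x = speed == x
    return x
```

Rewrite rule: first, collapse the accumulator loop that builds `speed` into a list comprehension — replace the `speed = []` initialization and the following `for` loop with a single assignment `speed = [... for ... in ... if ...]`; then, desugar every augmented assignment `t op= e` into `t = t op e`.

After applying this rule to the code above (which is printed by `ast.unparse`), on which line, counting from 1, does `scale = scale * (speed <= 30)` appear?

13

Transformed code:
def run(speed):
    if items != 28:
        p = p * (32 % items)
        items = items + (14 + 8)
    else:
        items = items + 30
    p = 26 >= 5
    p = p - x + 18 * 15
    p = (21 + 4) * process(scale)
    scale = p * 8 * (scale * p)
    speed = [16 <= 7 for g in scale if 23 != 10 < 26]
    items = items - 32
    scale = scale * (speed <= 30)
    x = speed == x
    return x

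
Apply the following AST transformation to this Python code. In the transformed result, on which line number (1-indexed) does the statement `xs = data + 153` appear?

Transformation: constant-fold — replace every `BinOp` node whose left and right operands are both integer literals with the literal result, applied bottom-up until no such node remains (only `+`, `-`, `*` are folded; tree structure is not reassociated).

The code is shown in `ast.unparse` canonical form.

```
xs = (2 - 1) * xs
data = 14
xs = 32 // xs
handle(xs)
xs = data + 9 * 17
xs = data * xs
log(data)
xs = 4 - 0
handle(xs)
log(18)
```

Transformed code:
xs = 1 * xs
data = 14
xs = 32 // xs
handle(xs)
xs = data + 153
xs = data * xs
log(data)
xs = 4
handle(xs)
log(18)

5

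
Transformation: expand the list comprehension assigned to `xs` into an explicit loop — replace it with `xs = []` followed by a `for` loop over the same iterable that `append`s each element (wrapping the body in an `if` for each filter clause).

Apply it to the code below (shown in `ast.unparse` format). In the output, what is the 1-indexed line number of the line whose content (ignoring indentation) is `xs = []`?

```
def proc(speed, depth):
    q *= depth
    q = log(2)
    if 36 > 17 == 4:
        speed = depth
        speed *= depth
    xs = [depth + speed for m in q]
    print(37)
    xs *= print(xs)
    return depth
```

Transformed code:
def proc(speed, depth):
    q *= depth
    q = log(2)
    if 36 > 17 == 4:
        speed = depth
        speed *= depth
    xs = []
    for m in q:
        xs.append(depth + speed)
    print(37)
    xs *= print(xs)
    return depth

7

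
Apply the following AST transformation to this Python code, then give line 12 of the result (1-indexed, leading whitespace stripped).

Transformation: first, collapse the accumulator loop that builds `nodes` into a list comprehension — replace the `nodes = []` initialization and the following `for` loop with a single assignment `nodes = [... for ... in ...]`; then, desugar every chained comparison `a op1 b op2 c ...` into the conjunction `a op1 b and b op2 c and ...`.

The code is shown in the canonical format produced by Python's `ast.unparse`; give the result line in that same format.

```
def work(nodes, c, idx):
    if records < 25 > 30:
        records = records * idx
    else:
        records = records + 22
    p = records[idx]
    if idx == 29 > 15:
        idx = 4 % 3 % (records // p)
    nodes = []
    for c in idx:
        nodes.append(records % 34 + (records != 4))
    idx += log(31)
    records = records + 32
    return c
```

Transformed code:
def work(nodes, c, idx):
    if records < 25 and 25 > 30:
        records = records * idx
    else:
        records = records + 22
    p = records[idx]
    if idx == 29 and 29 > 15:
        idx = 4 % 3 % (records // p)
    nodes = [records % 34 + (records != 4) for c in idx]
    idx += log(31)
    records = records + 32
    return c

return c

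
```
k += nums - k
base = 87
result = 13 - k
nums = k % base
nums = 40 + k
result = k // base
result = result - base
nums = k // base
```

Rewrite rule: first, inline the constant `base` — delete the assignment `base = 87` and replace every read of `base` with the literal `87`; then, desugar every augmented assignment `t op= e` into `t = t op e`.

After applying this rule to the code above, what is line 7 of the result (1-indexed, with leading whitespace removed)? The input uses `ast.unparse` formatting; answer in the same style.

Transformed code:
k = k + (nums - k)
result = 13 - k
nums = k % 87
nums = 40 + k
result = k // 87
result = result - 87
nums = k // 87

nums = k // 87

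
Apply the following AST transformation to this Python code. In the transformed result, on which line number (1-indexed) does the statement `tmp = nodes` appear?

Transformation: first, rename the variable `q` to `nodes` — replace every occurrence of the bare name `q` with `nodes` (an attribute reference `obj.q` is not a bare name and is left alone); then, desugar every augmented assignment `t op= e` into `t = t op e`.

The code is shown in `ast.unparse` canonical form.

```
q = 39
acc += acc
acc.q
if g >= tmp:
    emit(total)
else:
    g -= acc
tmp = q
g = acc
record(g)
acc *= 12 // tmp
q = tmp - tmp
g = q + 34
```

Transformed code:
nodes = 39
acc = acc + acc
acc.q
if g >= tmp:
    emit(total)
else:
    g = g - acc
tmp = nodes
g = acc
record(g)
acc = acc * (12 // tmp)
nodes = tmp - tmp
g = nodes + 34

8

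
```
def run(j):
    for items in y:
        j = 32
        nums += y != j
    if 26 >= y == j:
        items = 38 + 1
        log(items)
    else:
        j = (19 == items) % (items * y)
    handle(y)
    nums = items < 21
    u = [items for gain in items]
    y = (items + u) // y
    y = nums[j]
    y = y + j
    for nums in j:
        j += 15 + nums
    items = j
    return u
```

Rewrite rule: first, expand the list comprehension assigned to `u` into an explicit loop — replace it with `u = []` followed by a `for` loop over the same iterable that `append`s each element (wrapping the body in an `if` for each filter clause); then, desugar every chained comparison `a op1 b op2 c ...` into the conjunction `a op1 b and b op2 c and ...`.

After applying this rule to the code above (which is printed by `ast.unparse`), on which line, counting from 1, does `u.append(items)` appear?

14

Transformed code:
def run(j):
    for items in y:
        j = 32
        nums += y != j
    if 26 >= y and y == j:
        items = 38 + 1
        log(items)
    else:
        j = (19 == items) % (items * y)
    handle(y)
    nums = items < 21
    u = []
    for gain in items:
        u.append(items)
    y = (items + u) // y
    y = nums[j]
    y = y + j
    for nums in j:
        j += 15 + nums
    items = j
    return u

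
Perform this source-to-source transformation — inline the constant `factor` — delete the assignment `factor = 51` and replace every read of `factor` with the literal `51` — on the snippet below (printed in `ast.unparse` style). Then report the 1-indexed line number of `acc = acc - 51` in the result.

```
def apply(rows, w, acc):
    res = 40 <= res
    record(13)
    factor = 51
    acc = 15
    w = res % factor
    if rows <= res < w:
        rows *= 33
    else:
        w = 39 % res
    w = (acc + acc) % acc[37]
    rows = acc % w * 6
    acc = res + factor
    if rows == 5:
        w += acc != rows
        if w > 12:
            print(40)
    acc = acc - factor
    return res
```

17

Transformed code:
def apply(rows, w, acc):
    res = 40 <= res
    record(13)
    acc = 15
    w = res % 51
    if rows <= res < w:
        rows *= 33
    else:
        w = 39 % res
    w = (acc + acc) % acc[37]
    rows = acc % w * 6
    acc = res + 51
    if rows == 5:
        w += acc != rows
        if w > 12:
            print(40)
    acc = acc - 51
    return res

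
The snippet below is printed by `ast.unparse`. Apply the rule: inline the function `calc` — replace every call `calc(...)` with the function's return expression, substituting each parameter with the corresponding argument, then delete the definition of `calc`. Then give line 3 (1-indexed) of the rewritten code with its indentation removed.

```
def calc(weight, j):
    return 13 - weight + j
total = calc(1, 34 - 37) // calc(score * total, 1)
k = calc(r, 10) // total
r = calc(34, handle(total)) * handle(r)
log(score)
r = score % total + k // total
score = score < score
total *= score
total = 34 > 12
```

Transformed code:
total = (13 - 1 + (34 - 37)) // (13 - score * total + 1)
k = (13 - r + 10) // total
r = (13 - 34 + handle(total)) * handle(r)
log(score)
r = score % total + k // total
score = score < score
total *= score
total = 34 > 12

r = (13 - 34 + handle(total)) * handle(r)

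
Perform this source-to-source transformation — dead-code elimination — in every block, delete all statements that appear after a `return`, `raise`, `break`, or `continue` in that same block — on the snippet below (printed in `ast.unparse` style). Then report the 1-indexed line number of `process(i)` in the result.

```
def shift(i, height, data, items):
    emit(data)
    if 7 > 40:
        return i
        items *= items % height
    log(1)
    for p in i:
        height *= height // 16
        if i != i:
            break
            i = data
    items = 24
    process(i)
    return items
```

Transformed code:
def shift(i, height, data, items):
    emit(data)
    if 7 > 40:
        return i
    log(1)
    for p in i:
        height *= height // 16
        if i != i:
            break
    items = 24
    process(i)
    return items

11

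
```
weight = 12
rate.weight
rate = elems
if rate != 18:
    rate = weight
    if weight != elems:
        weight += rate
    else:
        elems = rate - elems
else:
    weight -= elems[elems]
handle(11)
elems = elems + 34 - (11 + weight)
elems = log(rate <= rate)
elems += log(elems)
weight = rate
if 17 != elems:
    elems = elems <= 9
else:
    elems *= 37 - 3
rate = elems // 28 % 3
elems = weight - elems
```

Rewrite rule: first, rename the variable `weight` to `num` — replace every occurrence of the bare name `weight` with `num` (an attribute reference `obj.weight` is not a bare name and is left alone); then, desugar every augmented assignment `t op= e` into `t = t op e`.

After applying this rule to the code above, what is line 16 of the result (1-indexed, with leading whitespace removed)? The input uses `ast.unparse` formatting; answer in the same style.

num = rate

Transformed code:
num = 12
rate.weight
rate = elems
if rate != 18:
    rate = num
    if num != elems:
        num = num + rate
    else:
        elems = rate - elems
else:
    num = num - elems[elems]
handle(11)
elems = elems + 34 - (11 + num)
elems = log(rate <= rate)
elems = elems + log(elems)
num = rate
if 17 != elems:
    elems = elems <= 9
else:
    elems = elems * (37 - 3)
rate = elems // 28 % 3
elems = num - elems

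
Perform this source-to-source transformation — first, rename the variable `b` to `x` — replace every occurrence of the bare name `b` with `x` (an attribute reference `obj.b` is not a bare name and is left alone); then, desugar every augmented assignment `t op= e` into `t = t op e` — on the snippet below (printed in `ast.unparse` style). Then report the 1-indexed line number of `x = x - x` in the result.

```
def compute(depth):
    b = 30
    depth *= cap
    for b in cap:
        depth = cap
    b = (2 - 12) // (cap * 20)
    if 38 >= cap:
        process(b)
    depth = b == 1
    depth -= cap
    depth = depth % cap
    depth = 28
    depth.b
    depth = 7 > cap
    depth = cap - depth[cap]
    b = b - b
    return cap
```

Transformed code:
def compute(depth):
    x = 30
    depth = depth * cap
    for x in cap:
        depth = cap
    x = (2 - 12) // (cap * 20)
    if 38 >= cap:
        process(x)
    depth = x == 1
    depth = depth - cap
    depth = depth % cap
    depth = 28
    depth.b
    depth = 7 > cap
    depth = cap - depth[cap]
    x = x - x
    return cap

16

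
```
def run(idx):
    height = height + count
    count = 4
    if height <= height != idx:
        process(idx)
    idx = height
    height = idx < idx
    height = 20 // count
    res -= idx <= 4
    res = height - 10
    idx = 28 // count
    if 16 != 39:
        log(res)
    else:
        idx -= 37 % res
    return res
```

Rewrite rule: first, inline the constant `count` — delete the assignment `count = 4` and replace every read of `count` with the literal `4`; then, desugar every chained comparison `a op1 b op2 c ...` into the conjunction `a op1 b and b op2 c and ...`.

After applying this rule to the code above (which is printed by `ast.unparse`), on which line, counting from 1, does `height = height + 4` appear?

Transformed code:
def run(idx):
    height = height + 4
    if height <= height and height != idx:
        process(idx)
    idx = height
    height = idx < idx
    height = 20 // 4
    res -= idx <= 4
    res = height - 10
    idx = 28 // 4
    if 16 != 39:
        log(res)
    else:
        idx -= 37 % res
    return res

2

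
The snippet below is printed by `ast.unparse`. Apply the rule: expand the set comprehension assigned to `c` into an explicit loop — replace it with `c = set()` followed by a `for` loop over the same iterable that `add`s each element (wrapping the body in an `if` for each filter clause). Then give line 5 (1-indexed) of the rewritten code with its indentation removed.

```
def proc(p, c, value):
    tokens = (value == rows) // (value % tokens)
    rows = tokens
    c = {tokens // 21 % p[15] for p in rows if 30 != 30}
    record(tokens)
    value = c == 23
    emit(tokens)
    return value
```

for p in rows:

Transformed code:
def proc(p, c, value):
    tokens = (value == rows) // (value % tokens)
    rows = tokens
    c = set()
    for p in rows:
        if 30 != 30:
            c.add(tokens // 21 % p[15])
    record(tokens)
    value = c == 23
    emit(tokens)
    return value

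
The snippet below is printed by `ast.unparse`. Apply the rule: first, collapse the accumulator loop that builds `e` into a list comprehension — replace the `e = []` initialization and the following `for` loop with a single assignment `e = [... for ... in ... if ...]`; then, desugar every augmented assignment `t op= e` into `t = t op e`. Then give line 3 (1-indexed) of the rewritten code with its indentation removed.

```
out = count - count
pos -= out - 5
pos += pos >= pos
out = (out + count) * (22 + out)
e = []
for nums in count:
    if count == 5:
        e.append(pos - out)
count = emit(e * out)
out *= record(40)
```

Transformed code:
out = count - count
pos = pos - (out - 5)
pos = pos + (pos >= pos)
out = (out + count) * (22 + out)
e = [pos - out for nums in count if count == 5]
count = emit(e * out)
out = out * record(40)

pos = pos + (pos >= pos)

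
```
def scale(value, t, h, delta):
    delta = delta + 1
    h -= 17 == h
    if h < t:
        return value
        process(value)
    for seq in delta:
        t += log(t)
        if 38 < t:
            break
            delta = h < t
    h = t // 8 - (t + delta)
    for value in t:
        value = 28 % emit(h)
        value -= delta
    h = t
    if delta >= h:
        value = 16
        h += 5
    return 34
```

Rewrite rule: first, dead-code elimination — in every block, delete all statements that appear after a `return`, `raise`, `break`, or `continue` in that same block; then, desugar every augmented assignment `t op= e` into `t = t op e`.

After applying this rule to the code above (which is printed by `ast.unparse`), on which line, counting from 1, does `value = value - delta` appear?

13

Transformed code:
def scale(value, t, h, delta):
    delta = delta + 1
    h = h - (17 == h)
    if h < t:
        return value
    for seq in delta:
        t = t + log(t)
        if 38 < t:
            break
    h = t // 8 - (t + delta)
    for value in t:
        value = 28 % emit(h)
        value = value - delta
    h = t
    if delta >= h:
        value = 16
        h = h + 5
    return 34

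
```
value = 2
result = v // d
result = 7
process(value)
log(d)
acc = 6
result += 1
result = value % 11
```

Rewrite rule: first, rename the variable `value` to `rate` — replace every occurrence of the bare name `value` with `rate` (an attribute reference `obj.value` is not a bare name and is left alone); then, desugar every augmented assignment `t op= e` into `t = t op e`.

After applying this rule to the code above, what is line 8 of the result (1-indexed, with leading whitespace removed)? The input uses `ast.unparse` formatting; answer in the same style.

Transformed code:
rate = 2
result = v // d
result = 7
process(rate)
log(d)
acc = 6
result = result + 1
result = rate % 11

result = rate % 11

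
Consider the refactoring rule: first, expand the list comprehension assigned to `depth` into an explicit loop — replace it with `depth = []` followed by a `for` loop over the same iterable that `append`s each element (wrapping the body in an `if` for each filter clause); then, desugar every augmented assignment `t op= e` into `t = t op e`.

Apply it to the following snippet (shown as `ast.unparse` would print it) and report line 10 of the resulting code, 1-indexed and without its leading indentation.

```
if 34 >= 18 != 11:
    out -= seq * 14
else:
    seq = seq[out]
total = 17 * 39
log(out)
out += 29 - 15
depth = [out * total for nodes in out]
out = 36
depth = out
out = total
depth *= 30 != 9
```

Transformed code:
if 34 >= 18 != 11:
    out = out - seq * 14
else:
    seq = seq[out]
total = 17 * 39
log(out)
out = out + (29 - 15)
depth = []
for nodes in out:
    depth.append(out * total)
out = 36
depth = out
out = total
depth = depth * (30 != 9)

depth.append(out * total)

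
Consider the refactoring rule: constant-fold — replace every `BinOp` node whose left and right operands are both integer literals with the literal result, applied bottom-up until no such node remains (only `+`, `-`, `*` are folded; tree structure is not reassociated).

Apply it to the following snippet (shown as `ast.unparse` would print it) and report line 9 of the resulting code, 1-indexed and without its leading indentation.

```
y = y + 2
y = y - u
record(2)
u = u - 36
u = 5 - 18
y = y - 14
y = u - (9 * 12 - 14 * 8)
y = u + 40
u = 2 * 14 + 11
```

u = 39

Transformed code:
y = y + 2
y = y - u
record(2)
u = u - 36
u = -13
y = y - 14
y = u - -4
y = u + 40
u = 39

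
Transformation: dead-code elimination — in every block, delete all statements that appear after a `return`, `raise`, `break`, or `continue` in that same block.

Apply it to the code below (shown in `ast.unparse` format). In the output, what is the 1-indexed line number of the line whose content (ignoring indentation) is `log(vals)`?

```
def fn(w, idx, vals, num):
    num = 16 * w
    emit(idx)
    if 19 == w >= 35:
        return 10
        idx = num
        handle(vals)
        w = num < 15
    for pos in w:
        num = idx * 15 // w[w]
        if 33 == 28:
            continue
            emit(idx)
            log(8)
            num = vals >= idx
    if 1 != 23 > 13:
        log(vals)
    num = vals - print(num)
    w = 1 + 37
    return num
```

Transformed code:
def fn(w, idx, vals, num):
    num = 16 * w
    emit(idx)
    if 19 == w >= 35:
        return 10
    for pos in w:
        num = idx * 15 // w[w]
        if 33 == 28:
            continue
    if 1 != 23 > 13:
        log(vals)
    num = vals - print(num)
    w = 1 + 37
    return num

11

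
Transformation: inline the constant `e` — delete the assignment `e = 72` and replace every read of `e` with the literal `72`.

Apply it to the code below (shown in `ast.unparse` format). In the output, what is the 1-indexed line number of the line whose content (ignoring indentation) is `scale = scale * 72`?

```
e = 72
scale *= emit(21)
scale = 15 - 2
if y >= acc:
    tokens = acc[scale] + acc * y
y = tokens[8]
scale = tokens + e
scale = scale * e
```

7

Transformed code:
scale *= emit(21)
scale = 15 - 2
if y >= acc:
    tokens = acc[scale] + acc * y
y = tokens[8]
scale = tokens + 72
scale = scale * 72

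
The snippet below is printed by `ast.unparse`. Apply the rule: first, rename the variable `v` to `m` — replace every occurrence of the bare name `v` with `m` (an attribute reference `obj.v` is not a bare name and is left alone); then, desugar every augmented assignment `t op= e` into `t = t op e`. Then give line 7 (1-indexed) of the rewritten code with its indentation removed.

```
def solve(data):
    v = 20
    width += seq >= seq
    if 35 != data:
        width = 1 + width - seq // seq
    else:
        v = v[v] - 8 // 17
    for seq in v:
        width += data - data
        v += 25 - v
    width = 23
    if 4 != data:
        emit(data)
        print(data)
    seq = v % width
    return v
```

Transformed code:
def solve(data):
    m = 20
    width = width + (seq >= seq)
    if 35 != data:
        width = 1 + width - seq // seq
    else:
        m = m[m] - 8 // 17
    for seq in m:
        width = width + (data - data)
        m = m + (25 - m)
    width = 23
    if 4 != data:
        emit(data)
        print(data)
    seq = m % width
    return m

m = m[m] - 8 // 17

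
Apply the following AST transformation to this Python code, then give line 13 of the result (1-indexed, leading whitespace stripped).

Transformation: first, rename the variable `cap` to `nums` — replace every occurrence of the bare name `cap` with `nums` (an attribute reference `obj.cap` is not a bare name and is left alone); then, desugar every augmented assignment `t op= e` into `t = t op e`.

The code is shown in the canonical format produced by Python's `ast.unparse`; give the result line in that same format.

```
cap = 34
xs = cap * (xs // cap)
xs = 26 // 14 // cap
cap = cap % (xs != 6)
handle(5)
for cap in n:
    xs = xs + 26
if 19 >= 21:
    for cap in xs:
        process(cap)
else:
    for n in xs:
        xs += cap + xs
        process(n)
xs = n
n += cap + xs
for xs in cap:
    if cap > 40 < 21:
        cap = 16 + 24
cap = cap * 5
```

xs = xs + (nums + xs)

Transformed code:
nums = 34
xs = nums * (xs // nums)
xs = 26 // 14 // nums
nums = nums % (xs != 6)
handle(5)
for nums in n:
    xs = xs + 26
if 19 >= 21:
    for nums in xs:
        process(nums)
else:
    for n in xs:
        xs = xs + (nums + xs)
        process(n)
xs = n
n = n + (nums + xs)
for xs in nums:
    if nums > 40 < 21:
        nums = 16 + 24
nums = nums * 5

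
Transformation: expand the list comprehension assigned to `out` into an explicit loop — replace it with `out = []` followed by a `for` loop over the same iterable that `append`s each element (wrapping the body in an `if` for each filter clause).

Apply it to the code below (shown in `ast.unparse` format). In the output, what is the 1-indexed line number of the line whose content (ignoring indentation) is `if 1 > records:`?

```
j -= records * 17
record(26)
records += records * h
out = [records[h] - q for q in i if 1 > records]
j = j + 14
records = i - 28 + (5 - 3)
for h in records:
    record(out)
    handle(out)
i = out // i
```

Transformed code:
j -= records * 17
record(26)
records += records * h
out = []
for q in i:
    if 1 > records:
        out.append(records[h] - q)
j = j + 14
records = i - 28 + (5 - 3)
for h in records:
    record(out)
    handle(out)
i = out // i

6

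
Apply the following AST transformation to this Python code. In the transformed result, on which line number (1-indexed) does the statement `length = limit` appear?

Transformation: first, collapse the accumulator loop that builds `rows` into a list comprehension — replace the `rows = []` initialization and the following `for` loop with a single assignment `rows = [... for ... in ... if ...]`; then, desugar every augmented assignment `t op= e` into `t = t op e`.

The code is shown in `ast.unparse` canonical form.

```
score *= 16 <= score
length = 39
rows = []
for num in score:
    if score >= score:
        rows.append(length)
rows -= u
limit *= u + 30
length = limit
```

Transformed code:
score = score * (16 <= score)
length = 39
rows = [length for num in score if score >= score]
rows = rows - u
limit = limit * (u + 30)
length = limit

6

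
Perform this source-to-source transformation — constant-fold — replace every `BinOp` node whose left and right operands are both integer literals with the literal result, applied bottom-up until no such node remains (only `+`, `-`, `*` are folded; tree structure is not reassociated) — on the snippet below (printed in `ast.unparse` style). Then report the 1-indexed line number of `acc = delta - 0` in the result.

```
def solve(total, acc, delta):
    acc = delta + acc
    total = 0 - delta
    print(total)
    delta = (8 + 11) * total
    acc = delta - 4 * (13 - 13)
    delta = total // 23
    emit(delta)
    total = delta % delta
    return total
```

Transformed code:
def solve(total, acc, delta):
    acc = delta + acc
    total = 0 - delta
    print(total)
    delta = 19 * total
    acc = delta - 0
    delta = total // 23
    emit(delta)
    total = delta % delta
    return total

6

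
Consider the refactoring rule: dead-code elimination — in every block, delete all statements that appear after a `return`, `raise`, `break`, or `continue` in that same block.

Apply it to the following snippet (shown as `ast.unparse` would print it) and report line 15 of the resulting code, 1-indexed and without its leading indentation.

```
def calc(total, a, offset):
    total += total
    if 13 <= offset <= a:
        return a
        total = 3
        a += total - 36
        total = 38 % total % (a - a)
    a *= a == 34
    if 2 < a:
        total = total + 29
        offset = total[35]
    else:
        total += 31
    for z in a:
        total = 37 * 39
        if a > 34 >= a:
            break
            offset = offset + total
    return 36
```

return 36

Transformed code:
def calc(total, a, offset):
    total += total
    if 13 <= offset <= a:
        return a
    a *= a == 34
    if 2 < a:
        total = total + 29
        offset = total[35]
    else:
        total += 31
    for z in a:
        total = 37 * 39
        if a > 34 >= a:
            break
    return 36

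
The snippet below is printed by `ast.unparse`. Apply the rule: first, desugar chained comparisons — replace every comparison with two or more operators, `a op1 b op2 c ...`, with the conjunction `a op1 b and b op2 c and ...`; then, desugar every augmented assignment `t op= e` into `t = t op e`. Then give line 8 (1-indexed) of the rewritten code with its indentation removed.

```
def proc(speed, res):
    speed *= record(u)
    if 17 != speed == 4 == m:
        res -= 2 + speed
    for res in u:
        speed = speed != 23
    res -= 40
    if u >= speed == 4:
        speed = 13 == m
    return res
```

if u >= speed and speed == 4:

Transformed code:
def proc(speed, res):
    speed = speed * record(u)
    if 17 != speed and speed == 4 and (4 == m):
        res = res - (2 + speed)
    for res in u:
        speed = speed != 23
    res = res - 40
    if u >= speed and speed == 4:
        speed = 13 == m
    return res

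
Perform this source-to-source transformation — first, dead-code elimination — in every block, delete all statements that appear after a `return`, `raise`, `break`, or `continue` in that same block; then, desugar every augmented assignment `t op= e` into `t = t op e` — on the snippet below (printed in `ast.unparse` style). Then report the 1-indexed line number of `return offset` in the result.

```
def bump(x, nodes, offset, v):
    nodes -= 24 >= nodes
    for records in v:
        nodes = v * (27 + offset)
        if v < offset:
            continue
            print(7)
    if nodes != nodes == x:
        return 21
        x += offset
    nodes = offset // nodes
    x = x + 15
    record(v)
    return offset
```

Transformed code:
def bump(x, nodes, offset, v):
    nodes = nodes - (24 >= nodes)
    for records in v:
        nodes = v * (27 + offset)
        if v < offset:
            continue
    if nodes != nodes == x:
        return 21
    nodes = offset // nodes
    x = x + 15
    record(v)
    return offset

12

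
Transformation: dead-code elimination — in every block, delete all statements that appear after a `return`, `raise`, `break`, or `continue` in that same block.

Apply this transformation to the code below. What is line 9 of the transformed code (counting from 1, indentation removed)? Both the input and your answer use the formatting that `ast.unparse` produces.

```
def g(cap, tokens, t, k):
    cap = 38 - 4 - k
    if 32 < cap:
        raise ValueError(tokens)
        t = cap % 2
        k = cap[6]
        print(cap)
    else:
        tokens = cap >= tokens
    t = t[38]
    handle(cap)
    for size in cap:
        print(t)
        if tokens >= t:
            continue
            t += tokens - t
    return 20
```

for size in cap:

Transformed code:
def g(cap, tokens, t, k):
    cap = 38 - 4 - k
    if 32 < cap:
        raise ValueError(tokens)
    else:
        tokens = cap >= tokens
    t = t[38]
    handle(cap)
    for size in cap:
        print(t)
        if tokens >= t:
            continue
    return 20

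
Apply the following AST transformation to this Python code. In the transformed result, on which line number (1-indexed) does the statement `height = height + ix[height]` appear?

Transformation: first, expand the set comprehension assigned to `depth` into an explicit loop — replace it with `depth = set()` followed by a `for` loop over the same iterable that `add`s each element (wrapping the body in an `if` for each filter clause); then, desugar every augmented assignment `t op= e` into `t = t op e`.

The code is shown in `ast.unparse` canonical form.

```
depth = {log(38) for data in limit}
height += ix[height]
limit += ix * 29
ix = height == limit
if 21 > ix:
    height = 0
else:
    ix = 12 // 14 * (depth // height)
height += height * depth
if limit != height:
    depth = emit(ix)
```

Transformed code:
depth = set()
for data in limit:
    depth.add(log(38))
height = height + ix[height]
limit = limit + ix * 29
ix = height == limit
if 21 > ix:
    height = 0
else:
    ix = 12 // 14 * (depth // height)
height = height + height * depth
if limit != height:
    depth = emit(ix)

4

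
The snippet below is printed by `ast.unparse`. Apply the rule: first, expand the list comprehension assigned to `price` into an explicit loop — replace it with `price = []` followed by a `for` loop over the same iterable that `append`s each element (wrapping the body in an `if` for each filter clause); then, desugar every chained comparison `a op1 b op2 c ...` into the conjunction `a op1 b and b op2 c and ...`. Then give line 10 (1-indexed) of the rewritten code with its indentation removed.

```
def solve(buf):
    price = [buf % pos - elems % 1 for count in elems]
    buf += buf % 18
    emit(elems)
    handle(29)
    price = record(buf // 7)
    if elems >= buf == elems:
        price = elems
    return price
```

Transformed code:
def solve(buf):
    price = []
    for count in elems:
        price.append(buf % pos - elems % 1)
    buf += buf % 18
    emit(elems)
    handle(29)
    price = record(buf // 7)
    if elems >= buf and buf == elems:
        price = elems
    return price

price = elems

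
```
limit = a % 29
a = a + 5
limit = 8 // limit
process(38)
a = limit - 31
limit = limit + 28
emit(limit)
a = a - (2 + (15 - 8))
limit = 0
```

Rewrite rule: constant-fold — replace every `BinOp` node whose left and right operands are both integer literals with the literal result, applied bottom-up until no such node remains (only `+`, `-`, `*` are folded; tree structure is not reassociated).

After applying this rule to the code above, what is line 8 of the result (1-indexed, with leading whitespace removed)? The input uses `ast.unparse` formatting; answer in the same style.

a = a - 9

Transformed code:
limit = a % 29
a = a + 5
limit = 8 // limit
process(38)
a = limit - 31
limit = limit + 28
emit(limit)
a = a - 9
limit = 0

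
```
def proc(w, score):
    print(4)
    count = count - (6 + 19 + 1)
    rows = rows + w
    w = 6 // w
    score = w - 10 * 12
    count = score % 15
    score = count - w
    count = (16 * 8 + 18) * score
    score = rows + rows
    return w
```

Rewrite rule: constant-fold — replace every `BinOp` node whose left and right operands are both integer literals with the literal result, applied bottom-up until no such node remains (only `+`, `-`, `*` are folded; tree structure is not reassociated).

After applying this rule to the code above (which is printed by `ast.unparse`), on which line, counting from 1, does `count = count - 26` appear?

3

Transformed code:
def proc(w, score):
    print(4)
    count = count - 26
    rows = rows + w
    w = 6 // w
    score = w - 120
    count = score % 15
    score = count - w
    count = 146 * score
    score = rows + rows
    return w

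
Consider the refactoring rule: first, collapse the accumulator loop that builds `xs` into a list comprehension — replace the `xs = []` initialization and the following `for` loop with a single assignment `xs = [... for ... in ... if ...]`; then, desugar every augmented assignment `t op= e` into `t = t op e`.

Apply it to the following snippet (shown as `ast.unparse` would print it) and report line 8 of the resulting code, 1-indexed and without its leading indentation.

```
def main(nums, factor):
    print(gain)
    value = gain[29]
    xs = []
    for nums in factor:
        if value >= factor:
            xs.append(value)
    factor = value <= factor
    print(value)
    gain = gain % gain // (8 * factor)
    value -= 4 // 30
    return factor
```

value = value - 4 // 30

Transformed code:
def main(nums, factor):
    print(gain)
    value = gain[29]
    xs = [value for nums in factor if value >= factor]
    factor = value <= factor
    print(value)
    gain = gain % gain // (8 * factor)
    value = value - 4 // 30
    return factor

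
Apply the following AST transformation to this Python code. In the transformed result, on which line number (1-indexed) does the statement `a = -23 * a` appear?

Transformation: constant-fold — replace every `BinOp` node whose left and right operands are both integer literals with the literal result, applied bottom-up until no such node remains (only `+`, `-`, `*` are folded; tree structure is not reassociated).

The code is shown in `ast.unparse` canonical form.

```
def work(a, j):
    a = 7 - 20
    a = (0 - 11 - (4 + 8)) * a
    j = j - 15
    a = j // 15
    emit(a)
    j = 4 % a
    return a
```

Transformed code:
def work(a, j):
    a = -13
    a = -23 * a
    j = j - 15
    a = j // 15
    emit(a)
    j = 4 % a
    return a

3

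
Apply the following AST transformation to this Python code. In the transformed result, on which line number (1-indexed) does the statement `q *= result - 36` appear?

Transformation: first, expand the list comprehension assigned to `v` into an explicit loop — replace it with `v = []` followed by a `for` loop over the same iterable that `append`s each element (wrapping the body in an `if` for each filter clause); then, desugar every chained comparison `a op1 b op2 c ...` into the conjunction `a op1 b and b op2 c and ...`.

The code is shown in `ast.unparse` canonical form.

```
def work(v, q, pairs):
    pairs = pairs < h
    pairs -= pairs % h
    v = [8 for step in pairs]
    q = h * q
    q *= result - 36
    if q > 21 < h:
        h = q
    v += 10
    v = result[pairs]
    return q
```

Transformed code:
def work(v, q, pairs):
    pairs = pairs < h
    pairs -= pairs % h
    v = []
    for step in pairs:
        v.append(8)
    q = h * q
    q *= result - 36
    if q > 21 and 21 < h:
        h = q
    v += 10
    v = result[pairs]
    return q

8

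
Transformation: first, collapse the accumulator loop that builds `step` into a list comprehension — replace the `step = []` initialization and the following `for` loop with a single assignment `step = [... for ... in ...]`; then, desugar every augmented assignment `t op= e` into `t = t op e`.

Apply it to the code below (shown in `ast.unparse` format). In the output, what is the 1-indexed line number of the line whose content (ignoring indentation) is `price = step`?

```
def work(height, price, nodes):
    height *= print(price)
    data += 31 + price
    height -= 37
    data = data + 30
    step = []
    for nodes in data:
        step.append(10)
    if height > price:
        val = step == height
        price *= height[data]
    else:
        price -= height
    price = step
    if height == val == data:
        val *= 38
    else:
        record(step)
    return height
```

12

Transformed code:
def work(height, price, nodes):
    height = height * print(price)
    data = data + (31 + price)
    height = height - 37
    data = data + 30
    step = [10 for nodes in data]
    if height > price:
        val = step == height
        price = price * height[data]
    else:
        price = price - height
    price = step
    if height == val == data:
        val = val * 38
    else:
        record(step)
    return height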